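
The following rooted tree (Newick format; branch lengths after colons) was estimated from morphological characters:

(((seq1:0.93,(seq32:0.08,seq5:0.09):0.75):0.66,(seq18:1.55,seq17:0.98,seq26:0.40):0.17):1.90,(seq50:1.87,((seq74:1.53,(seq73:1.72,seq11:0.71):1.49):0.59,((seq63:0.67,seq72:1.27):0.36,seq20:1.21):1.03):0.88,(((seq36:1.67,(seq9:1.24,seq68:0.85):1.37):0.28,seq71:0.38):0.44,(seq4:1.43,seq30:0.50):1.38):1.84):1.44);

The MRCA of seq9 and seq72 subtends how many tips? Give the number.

13

The MRCA of seq9 and seq72 is the node subtending (seq50,((seq74,(seq73,seq11)),((seq63,seq72),seq20)),(((seq36,(seq9,seq68)),seq71),(seq4,seq30))).
That clade contains 13 terminal taxa: seq11, seq20, seq30, seq36, seq4, seq50, seq63, seq68, seq71, seq72, seq73, seq74, seq9.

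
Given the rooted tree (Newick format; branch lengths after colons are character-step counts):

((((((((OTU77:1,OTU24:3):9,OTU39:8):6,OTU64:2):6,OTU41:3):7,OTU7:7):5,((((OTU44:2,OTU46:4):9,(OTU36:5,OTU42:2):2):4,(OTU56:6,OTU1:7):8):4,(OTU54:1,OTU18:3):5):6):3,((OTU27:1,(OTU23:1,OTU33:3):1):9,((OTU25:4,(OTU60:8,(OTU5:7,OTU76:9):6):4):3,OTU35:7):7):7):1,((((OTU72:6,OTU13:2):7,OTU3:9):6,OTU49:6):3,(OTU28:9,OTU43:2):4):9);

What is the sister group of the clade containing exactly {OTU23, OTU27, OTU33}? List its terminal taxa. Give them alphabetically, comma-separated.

The clade containing exactly {OTU23, OTU27, OTU33} attaches to the tree at the node subtending ((OTU27,(OTU23,OTU33)),((OTU25,(OTU60,(OTU5,OTU76))),OTU35)).
The other lineage descending from that same node — the sister group — is ((OTU25,(OTU60,(OTU5,OTU76))),OTU35); its 5 tips in alphabetical order are the answer.

OTU25, OTU35, OTU5, OTU60, OTU76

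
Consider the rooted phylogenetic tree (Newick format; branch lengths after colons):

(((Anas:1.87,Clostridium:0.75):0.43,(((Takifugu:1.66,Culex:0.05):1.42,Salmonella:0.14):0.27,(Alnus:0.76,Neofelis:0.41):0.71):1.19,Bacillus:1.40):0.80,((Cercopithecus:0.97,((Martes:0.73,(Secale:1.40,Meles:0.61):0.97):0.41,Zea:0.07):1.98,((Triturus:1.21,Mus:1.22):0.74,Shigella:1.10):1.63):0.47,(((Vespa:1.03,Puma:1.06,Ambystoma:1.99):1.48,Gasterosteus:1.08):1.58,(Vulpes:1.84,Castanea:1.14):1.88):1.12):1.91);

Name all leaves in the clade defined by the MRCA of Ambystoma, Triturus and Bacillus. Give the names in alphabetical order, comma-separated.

Alnus, Ambystoma, Anas, Bacillus, Castanea, Cercopithecus, Clostridium, Culex, Gasterosteus, Martes, Meles, Mus, Neofelis, Puma, Salmonella, Secale, Shigella, Takifugu, Triturus, Vespa, Vulpes, Zea

Tracing Ambystoma: it sits inside (Vespa,Puma,Ambystoma).
Tracing Triturus: it sits inside (Triturus,Mus).
Tracing Bacillus: it sits inside ((Anas,Clostridium),(((Takifugu,Culex),Salmonella),(Alnus,Neofelis)),Bacillus).
The smallest clade enclosing all 3 is the whole tree (their MRCA is the root), so the answer is all 22 tips in alphabetical order.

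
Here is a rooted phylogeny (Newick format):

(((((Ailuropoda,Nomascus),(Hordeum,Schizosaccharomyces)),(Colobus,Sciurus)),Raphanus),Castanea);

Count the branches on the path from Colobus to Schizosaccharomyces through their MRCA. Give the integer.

5

The MRCA of Colobus and Schizosaccharomyces is the node subtending (((Ailuropoda,Nomascus),(Hordeum,Schizosaccharomyces)),(Colobus,Sciurus)).
From Colobus up to that node: 2 branches. From Schizosaccharomyces up to the same node: 3 branches. Total: 2 + 3 = 5.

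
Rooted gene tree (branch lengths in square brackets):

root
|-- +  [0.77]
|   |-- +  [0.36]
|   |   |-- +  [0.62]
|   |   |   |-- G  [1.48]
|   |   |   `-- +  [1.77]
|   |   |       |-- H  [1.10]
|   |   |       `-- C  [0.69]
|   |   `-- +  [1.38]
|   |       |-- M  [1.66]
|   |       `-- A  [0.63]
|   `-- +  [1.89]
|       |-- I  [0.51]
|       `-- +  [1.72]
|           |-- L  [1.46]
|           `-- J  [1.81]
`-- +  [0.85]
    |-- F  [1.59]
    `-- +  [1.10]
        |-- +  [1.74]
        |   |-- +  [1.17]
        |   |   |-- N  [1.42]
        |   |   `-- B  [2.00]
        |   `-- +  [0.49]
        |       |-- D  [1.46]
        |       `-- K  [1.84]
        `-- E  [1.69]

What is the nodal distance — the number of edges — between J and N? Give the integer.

The MRCA of J and N is the root of the tree.
From J up to that node: 4 branches. From N up to the same node: 5 branches. Total: 4 + 5 = 9.

9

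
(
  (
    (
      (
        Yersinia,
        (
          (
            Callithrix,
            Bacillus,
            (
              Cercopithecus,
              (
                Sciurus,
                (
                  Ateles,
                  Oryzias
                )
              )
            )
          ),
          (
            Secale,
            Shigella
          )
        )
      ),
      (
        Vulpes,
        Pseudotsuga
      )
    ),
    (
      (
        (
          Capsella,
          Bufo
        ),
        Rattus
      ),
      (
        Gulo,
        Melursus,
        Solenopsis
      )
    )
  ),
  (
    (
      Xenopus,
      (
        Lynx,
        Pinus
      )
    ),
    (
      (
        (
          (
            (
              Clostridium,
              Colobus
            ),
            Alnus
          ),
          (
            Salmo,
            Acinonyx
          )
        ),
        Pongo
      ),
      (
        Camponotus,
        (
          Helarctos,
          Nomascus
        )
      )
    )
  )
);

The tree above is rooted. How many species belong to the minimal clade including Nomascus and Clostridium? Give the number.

9

The MRCA of Nomascus and Clostridium is the node subtending (((((Clostridium,Colobus),Alnus),(Salmo,Acinonyx)),Pongo),(Camponotus,(Helarctos,Nomascus))).
That clade contains 9 terminal taxa: Acinonyx, Alnus, Camponotus, Clostridium, Colobus, Helarctos, Nomascus, Pongo, Salmo.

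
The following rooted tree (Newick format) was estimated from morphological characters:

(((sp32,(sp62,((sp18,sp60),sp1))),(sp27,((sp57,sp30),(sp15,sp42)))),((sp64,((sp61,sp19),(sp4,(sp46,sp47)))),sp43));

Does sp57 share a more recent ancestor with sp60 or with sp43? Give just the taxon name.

sp60

The MRCA of sp57 and sp60 subtends ((sp32,(sp62,((sp18,sp60),sp1))),(sp27,((sp57,sp30),(sp15,sp42)))) (10 taxa).
The MRCA of sp57 and sp43 is the root, subtending the entire tree (17 taxa).
The first is nested inside the second, so sp57 shares a more recent common ancestor with sp60.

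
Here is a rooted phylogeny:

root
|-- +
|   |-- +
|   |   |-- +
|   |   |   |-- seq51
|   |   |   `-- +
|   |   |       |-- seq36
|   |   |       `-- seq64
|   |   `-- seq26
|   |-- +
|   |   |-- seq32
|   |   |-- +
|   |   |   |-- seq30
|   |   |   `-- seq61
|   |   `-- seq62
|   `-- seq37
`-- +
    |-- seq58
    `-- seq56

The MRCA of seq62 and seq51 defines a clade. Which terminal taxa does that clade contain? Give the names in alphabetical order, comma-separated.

Tracing seq62: it sits inside (seq32,(seq30,seq61),seq62).
Tracing seq51: it sits inside (seq51,(seq36,seq64)).
The smallest clade enclosing both is (((seq51,(seq36,seq64)),seq26),(seq32,(seq30,seq61),seq62),seq37); the answer is its 9 terminal taxa in alphabetical order.

seq26, seq30, seq32, seq36, seq37, seq51, seq61, seq62, seq64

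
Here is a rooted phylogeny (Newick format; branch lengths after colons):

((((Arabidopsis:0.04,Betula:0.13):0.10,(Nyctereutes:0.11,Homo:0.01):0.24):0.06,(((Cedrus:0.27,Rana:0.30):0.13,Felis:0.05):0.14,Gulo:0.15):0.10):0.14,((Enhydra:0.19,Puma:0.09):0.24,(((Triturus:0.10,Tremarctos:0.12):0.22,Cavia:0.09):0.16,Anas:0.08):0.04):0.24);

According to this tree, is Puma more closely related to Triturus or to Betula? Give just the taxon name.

Triturus

The MRCA of Puma and Triturus subtends ((Enhydra,Puma),(((Triturus,Tremarctos),Cavia),Anas)) (6 taxa).
The MRCA of Puma and Betula is the root, subtending the entire tree (14 taxa).
The first is nested inside the second, so Puma shares a more recent common ancestor with Triturus.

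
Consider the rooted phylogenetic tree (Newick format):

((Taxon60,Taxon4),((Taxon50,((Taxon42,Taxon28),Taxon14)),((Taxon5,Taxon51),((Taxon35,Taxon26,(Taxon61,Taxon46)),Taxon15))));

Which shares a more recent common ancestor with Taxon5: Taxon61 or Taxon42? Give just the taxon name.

Taxon61

The MRCA of Taxon5 and Taxon61 subtends ((Taxon5,Taxon51),((Taxon35,Taxon26,(Taxon61,Taxon46)),Taxon15)) (7 taxa).
The MRCA of Taxon5 and Taxon42 subtends ((Taxon50,((Taxon42,Taxon28),Taxon14)),((Taxon5,Taxon51),((Taxon35,Taxon26,(Taxon61,Taxon46)),Taxon15))) (11 taxa).
The first is nested inside the second, so Taxon5 shares a more recent common ancestor with Taxon61.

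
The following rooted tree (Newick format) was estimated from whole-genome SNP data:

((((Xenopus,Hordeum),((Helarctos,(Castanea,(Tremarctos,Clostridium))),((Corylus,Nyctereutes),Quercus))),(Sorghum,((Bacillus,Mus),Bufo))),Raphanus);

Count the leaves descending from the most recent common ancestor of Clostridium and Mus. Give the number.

The MRCA of Clostridium and Mus is the node subtending (((Xenopus,Hordeum),((Helarctos,(Castanea,(Tremarctos,Clostridium))),((Corylus,Nyctereutes),Quercus))),(Sorghum,((Bacillus,Mus),Bufo))).
That clade contains 13 terminal taxa: Bacillus, Bufo, Castanea, Clostridium, Corylus, Helarctos, Hordeum, Mus, Nyctereutes, Quercus, Sorghum, Tremarctos, Xenopus.

13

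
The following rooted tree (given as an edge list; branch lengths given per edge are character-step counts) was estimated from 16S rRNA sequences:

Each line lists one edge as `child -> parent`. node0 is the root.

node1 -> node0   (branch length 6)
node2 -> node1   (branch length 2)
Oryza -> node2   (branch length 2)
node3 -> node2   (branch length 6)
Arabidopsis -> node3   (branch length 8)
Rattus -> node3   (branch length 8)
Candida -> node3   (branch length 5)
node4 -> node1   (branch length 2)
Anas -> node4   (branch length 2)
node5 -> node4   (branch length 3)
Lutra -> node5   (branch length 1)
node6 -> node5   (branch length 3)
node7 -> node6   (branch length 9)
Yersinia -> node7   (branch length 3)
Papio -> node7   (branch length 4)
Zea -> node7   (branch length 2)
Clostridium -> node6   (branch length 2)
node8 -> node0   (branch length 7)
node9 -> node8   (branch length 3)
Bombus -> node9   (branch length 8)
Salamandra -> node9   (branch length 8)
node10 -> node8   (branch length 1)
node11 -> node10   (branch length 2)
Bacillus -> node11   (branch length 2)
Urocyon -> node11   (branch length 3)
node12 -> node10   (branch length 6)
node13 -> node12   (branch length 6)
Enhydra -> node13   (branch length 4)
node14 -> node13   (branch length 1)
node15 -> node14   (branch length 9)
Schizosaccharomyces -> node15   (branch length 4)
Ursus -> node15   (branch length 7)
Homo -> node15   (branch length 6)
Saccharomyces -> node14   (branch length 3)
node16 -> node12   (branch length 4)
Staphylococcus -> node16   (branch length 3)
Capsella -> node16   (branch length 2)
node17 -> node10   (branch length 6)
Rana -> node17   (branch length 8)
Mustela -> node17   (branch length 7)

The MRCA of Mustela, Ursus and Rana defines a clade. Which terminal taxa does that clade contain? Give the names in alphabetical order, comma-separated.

Tracing Mustela: it sits inside (Rana,Mustela).
Tracing Ursus: it sits inside (Schizosaccharomyces,Ursus,Homo).
Tracing Rana: it sits inside (Rana,Mustela).
The smallest clade enclosing all 3 is ((Bacillus,Urocyon),((Enhydra,((Schizosaccharomyces,Ursus,Homo),Saccharomyces)),(Staphylococcus,Capsella)),(Rana,Mustela)); the answer is its 11 terminal taxa in alphabetical order.

Bacillus, Capsella, Enhydra, Homo, Mustela, Rana, Saccharomyces, Schizosaccharomyces, Staphylococcus, Urocyon, Ursus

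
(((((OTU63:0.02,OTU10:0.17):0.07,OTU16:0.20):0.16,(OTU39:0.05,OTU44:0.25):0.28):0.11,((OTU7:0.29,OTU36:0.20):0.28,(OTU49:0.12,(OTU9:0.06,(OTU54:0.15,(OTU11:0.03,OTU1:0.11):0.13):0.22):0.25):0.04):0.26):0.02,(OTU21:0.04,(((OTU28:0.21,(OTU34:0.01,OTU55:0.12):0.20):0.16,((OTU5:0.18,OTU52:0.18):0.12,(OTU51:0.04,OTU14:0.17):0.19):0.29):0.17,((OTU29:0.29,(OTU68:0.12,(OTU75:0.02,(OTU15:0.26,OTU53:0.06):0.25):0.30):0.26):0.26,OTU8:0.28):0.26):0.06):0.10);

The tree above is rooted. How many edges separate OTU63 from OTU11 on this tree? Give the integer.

10

The MRCA of OTU63 and OTU11 is the node subtending ((((OTU63,OTU10),OTU16),(OTU39,OTU44)),((OTU7,OTU36),(OTU49,(OTU9,(OTU54,(OTU11,OTU1)))))).
From OTU63 up to that node: 4 branches. From OTU11 up to the same node: 6 branches. Total: 4 + 6 = 10.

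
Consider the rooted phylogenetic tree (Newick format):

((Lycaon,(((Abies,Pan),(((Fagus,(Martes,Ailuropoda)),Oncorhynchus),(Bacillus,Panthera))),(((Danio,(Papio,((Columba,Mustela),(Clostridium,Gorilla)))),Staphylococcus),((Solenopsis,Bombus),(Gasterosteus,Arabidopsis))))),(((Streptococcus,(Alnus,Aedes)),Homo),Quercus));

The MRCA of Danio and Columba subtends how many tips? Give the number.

The MRCA of Danio and Columba is the node subtending (Danio,(Papio,((Columba,Mustela),(Clostridium,Gorilla)))).
That clade contains 6 terminal taxa: Clostridium, Columba, Danio, Gorilla, Mustela, Papio.

6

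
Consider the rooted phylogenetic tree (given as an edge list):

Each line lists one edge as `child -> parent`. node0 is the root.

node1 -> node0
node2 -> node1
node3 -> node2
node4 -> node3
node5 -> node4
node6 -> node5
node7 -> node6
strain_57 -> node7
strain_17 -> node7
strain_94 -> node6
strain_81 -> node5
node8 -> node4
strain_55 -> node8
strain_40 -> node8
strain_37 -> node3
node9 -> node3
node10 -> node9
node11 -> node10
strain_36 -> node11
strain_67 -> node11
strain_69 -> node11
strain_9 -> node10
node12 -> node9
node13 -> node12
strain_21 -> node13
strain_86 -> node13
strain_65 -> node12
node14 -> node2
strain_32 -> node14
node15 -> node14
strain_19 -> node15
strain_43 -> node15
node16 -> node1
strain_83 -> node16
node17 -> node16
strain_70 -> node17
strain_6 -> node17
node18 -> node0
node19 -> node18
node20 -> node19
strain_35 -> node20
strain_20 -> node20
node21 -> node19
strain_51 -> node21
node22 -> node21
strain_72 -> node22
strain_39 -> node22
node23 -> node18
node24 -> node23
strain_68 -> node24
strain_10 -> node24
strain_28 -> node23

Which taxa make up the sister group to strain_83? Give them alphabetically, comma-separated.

strain_6, strain_70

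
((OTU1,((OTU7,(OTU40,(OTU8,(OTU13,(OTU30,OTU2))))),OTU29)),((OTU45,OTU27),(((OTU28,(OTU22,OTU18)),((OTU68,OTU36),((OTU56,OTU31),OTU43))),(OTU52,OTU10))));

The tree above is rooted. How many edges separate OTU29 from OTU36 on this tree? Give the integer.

The MRCA of OTU29 and OTU36 is the root of the tree.
From OTU29 up to that node: 3 branches. From OTU36 up to the same node: 6 branches. Total: 3 + 6 = 9.

9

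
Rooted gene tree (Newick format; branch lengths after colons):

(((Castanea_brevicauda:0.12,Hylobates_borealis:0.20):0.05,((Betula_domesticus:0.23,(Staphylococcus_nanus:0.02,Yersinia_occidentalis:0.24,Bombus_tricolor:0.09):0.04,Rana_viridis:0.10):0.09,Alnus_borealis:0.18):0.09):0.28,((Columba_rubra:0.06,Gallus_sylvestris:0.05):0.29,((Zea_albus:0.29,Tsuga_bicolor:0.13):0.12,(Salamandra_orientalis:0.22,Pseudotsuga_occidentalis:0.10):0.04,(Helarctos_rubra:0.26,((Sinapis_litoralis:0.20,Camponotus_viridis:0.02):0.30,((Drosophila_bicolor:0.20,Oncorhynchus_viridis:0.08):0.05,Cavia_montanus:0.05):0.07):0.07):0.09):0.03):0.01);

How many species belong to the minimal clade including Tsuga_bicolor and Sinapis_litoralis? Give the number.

The MRCA of Tsuga_bicolor and Sinapis_litoralis is the node subtending ((Zea_albus,Tsuga_bicolor),(Salamandra_orientalis,Pseudotsuga_occidentalis),(Helarctos_rubra,((Sinapis_litoralis,Camponotus_viridis),((Drosophila_bicolor,Oncorhynchus_viridis),Cavia_montanus)))).
That clade contains 10 terminal taxa: Camponotus_viridis, Cavia_montanus, Drosophila_bicolor, Helarctos_rubra, Oncorhynchus_viridis, Pseudotsuga_occidentalis, Salamandra_orientalis, Sinapis_litoralis, Tsuga_bicolor, Zea_albus.

10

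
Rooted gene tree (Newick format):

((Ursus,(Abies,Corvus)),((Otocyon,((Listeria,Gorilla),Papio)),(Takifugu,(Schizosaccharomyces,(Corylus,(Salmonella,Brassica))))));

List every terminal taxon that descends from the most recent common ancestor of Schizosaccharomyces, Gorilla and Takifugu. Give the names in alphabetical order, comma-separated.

Brassica, Corylus, Gorilla, Listeria, Otocyon, Papio, Salmonella, Schizosaccharomyces, Takifugu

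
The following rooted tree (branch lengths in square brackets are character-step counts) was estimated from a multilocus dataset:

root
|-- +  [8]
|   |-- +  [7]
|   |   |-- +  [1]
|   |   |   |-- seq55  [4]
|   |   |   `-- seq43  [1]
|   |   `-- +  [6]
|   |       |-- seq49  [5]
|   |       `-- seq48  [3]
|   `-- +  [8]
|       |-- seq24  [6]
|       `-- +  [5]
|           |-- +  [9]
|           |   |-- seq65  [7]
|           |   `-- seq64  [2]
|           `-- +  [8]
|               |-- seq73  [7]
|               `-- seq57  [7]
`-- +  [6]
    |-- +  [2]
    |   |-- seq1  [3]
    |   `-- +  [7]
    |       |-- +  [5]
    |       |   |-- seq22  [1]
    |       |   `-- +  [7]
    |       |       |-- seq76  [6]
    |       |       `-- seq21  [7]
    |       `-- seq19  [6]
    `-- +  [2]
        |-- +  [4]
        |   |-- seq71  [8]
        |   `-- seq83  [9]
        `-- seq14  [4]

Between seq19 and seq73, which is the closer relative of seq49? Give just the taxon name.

The MRCA of seq49 and seq73 subtends (((seq55,seq43),(seq49,seq48)),(seq24,((seq65,seq64),(seq73,seq57)))) (9 taxa).
The MRCA of seq49 and seq19 is the root, subtending the entire tree (17 taxa).
The first is nested inside the second, so seq49 shares a more recent common ancestor with seq73.

seq73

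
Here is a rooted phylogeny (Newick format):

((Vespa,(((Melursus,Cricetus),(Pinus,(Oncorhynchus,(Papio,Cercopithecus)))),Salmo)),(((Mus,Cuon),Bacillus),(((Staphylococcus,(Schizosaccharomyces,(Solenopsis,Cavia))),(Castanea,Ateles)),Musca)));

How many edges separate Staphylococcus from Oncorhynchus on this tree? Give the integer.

The MRCA of Staphylococcus and Oncorhynchus is the root of the tree.
From Staphylococcus up to that node: 5 branches. From Oncorhynchus up to the same node: 6 branches. Total: 5 + 6 = 11.

11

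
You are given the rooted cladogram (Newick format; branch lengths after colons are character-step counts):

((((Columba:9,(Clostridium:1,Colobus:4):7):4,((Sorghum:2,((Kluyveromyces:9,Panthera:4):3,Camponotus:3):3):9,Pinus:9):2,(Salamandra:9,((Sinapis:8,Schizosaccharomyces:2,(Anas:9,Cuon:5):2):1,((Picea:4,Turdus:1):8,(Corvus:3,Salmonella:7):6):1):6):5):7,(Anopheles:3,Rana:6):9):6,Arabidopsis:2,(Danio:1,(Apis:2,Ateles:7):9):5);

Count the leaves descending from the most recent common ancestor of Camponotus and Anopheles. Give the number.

19

The MRCA of Camponotus and Anopheles is the node subtending (((Columba,(Clostridium,Colobus)),((Sorghum,((Kluyveromyces,Panthera),Camponotus)),Pinus),(Salamandra,((Sinapis,Schizosaccharomyces,(Anas,Cuon)),((Picea,Turdus),(Corvus,Salmonella))))),(Anopheles,Rana)).
That clade contains 19 terminal taxa: Anas, Anopheles, Camponotus, Clostridium, Colobus, Columba, Corvus, Cuon, Kluyveromyces, Panthera, Picea, Pinus, Rana, Salamandra, Salmonella, Schizosaccharomyces, Sinapis, Sorghum, Turdus.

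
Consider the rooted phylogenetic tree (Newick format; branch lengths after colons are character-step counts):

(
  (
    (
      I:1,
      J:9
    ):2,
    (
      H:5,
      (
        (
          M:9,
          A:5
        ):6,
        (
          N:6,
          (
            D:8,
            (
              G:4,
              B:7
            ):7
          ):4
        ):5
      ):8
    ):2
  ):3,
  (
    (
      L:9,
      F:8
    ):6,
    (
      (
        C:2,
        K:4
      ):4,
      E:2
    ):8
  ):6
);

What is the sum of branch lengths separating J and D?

38

The path runs J → … → MRCA → … → D; the MRCA is the node subtending ((I,J),(H,((M,A),(N,(D,(G,B)))))).
Branch lengths along that path: 9 + 2 + 2 + 8 + 5 + 4 + 8 = 38.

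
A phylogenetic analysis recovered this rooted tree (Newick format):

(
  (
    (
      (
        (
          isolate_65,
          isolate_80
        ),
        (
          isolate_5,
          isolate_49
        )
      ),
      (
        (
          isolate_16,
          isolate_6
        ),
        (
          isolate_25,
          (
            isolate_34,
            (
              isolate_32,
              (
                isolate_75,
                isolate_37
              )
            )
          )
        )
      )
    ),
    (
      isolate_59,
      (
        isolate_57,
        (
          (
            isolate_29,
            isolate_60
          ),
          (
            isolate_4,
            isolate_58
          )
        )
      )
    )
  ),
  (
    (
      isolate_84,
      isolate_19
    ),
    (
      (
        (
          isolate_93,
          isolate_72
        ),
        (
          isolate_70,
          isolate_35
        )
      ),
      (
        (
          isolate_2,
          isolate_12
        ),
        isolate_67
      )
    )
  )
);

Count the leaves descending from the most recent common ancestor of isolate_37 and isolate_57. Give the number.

17

The MRCA of isolate_37 and isolate_57 is the node subtending ((((isolate_65,isolate_80),(isolate_5,isolate_49)),((isolate_16,isolate_6),(isolate_25,(isolate_34,(isolate_32,(isolate_75,isolate_37)))))),(isolate_59,(isolate_57,((isolate_29,isolate_60),(isolate_4,isolate_58))))).
That clade contains 17 terminal taxa: isolate_16, isolate_25, isolate_29, isolate_32, isolate_34, isolate_37, isolate_4, isolate_49, isolate_5, isolate_57, isolate_58, isolate_59, isolate_6, isolate_60, isolate_65, isolate_75, isolate_80.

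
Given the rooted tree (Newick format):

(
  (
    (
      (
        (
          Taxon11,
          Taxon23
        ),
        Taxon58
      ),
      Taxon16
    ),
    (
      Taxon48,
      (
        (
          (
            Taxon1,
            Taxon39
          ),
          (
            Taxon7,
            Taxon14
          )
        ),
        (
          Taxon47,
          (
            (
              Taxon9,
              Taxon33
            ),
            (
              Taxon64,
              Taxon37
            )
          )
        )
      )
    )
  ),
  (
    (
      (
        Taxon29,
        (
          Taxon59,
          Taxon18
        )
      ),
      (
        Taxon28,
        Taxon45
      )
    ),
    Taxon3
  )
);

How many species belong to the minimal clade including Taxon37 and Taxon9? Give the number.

4

The MRCA of Taxon37 and Taxon9 is the node subtending ((Taxon9,Taxon33),(Taxon64,Taxon37)).
That clade contains 4 terminal taxa: Taxon33, Taxon37, Taxon64, Taxon9.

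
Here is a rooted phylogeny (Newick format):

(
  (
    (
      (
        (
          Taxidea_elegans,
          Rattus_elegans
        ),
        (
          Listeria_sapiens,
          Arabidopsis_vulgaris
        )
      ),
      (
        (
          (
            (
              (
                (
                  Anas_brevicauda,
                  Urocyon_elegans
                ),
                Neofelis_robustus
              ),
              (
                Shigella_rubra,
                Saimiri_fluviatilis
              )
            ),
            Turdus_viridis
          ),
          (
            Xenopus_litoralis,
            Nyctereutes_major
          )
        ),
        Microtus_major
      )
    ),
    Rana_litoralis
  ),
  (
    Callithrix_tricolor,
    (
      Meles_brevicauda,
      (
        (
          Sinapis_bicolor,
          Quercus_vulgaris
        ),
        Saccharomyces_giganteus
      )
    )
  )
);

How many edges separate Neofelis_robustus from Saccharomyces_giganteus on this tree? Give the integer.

12

The MRCA of Neofelis_robustus and Saccharomyces_giganteus is the root of the tree.
From Neofelis_robustus up to that node: 8 branches. From Saccharomyces_giganteus up to the same node: 4 branches. Total: 8 + 4 = 12.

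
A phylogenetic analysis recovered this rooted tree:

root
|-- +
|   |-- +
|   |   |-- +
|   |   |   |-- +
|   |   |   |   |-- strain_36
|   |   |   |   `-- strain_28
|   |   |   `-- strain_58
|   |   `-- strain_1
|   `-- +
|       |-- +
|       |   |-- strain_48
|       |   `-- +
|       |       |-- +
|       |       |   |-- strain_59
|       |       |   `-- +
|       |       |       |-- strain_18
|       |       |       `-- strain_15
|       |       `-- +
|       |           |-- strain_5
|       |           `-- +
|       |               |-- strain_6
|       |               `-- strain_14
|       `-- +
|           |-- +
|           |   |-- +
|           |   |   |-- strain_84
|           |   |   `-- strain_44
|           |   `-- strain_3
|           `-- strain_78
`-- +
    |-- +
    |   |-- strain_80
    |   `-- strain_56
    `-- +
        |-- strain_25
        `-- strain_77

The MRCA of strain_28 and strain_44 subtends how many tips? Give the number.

15

The MRCA of strain_28 and strain_44 is the node subtending ((((strain_36,strain_28),strain_58),strain_1),((strain_48,((strain_59,(strain_18,strain_15)),(strain_5,(strain_6,strain_14)))),(((strain_84,strain_44),strain_3),strain_78))).
That clade contains 15 terminal taxa: strain_1, strain_14, strain_15, strain_18, strain_28, strain_3, strain_36, strain_44, strain_48, strain_5, strain_58, strain_59, strain_6, strain_78, strain_84.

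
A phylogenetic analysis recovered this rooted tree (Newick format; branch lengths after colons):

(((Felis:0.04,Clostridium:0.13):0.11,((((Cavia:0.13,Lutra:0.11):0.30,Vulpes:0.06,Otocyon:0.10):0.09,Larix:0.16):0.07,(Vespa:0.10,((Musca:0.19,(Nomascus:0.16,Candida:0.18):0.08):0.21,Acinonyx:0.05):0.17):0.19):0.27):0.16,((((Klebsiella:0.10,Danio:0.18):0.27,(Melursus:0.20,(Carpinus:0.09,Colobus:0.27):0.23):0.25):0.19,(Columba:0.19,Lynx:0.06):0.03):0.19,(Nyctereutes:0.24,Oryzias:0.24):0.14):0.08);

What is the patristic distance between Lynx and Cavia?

1.38

The path runs Lynx → … → MRCA → … → Cavia; the MRCA is the root of the tree.
Branch lengths along that path: 0.06 + 0.03 + 0.19 + 0.08 + 0.16 + 0.27 + 0.07 + 0.09 + 0.30 + 0.13 = 1.38.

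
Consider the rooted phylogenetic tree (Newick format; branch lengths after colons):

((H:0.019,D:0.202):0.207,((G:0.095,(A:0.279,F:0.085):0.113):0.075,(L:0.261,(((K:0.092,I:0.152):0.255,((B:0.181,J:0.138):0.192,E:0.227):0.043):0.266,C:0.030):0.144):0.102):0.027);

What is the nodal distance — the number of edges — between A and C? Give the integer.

6

The MRCA of A and C is the node subtending ((G,(A,F)),(L,(((K,I),((B,J),E)),C))).
From A up to that node: 3 branches. From C up to the same node: 3 branches. Total: 3 + 3 = 6.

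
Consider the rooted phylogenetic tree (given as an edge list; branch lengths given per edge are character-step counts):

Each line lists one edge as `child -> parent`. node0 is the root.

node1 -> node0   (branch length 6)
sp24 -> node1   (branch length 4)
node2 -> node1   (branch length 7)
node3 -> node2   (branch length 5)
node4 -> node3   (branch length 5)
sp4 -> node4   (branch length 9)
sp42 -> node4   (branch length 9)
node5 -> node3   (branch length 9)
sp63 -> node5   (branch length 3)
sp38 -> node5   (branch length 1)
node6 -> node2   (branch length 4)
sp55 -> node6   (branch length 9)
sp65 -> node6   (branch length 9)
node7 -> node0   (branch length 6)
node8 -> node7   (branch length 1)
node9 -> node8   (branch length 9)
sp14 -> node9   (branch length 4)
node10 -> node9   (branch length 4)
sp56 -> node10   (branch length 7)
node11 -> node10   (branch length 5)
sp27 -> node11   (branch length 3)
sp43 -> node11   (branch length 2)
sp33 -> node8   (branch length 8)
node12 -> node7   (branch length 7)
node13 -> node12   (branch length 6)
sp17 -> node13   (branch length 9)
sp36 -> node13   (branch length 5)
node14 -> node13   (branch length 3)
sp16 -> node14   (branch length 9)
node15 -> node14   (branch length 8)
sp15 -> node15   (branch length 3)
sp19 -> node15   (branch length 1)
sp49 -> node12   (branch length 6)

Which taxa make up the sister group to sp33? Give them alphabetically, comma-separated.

sp33 attaches to the tree at the node subtending ((sp14,(sp56,(sp27,sp43))),sp33).
The other lineage descending from that same node — the sister group — is (sp14,(sp56,(sp27,sp43))); its 4 tips in alphabetical order are the answer.

sp14, sp27, sp43, sp56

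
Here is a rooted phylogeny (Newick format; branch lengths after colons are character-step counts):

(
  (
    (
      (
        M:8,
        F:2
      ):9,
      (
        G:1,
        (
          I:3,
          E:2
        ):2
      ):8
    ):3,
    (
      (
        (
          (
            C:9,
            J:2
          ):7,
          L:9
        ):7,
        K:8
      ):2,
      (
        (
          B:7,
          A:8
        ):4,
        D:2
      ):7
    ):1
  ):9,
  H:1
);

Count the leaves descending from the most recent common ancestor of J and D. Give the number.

The MRCA of J and D is the node subtending ((((C,J),L),K),((B,A),D)).
That clade contains 7 terminal taxa: A, B, C, D, J, K, L.

7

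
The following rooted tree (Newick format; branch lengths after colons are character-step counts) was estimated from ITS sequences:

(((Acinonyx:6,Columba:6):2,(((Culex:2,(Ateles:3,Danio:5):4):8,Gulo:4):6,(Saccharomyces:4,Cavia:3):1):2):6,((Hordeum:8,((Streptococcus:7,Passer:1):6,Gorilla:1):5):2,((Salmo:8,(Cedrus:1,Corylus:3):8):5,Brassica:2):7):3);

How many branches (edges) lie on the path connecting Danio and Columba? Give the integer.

The MRCA of Danio and Columba is the node subtending ((Acinonyx,Columba),(((Culex,(Ateles,Danio)),Gulo),(Saccharomyces,Cavia))).
From Danio up to that node: 5 branches. From Columba up to the same node: 2 branches. Total: 5 + 2 = 7.

7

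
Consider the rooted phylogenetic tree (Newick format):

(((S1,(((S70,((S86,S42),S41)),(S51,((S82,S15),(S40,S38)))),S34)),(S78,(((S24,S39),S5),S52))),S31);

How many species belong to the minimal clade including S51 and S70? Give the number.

9

The MRCA of S51 and S70 is the node subtending ((S70,((S86,S42),S41)),(S51,((S82,S15),(S40,S38)))).
That clade contains 9 terminal taxa: S15, S38, S40, S41, S42, S51, S70, S82, S86.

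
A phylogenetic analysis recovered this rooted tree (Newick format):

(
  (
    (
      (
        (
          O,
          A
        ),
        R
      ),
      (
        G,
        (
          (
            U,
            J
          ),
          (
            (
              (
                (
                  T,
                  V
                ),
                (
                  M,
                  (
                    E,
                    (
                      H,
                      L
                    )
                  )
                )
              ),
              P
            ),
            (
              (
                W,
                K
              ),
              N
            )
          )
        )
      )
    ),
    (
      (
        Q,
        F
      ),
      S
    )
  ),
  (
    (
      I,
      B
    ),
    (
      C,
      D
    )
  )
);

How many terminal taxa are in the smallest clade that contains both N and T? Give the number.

The MRCA of N and T is the node subtending ((((T,V),(M,(E,(H,L)))),P),((W,K),N)).
That clade contains 10 terminal taxa: E, H, K, L, M, N, P, T, V, W.

10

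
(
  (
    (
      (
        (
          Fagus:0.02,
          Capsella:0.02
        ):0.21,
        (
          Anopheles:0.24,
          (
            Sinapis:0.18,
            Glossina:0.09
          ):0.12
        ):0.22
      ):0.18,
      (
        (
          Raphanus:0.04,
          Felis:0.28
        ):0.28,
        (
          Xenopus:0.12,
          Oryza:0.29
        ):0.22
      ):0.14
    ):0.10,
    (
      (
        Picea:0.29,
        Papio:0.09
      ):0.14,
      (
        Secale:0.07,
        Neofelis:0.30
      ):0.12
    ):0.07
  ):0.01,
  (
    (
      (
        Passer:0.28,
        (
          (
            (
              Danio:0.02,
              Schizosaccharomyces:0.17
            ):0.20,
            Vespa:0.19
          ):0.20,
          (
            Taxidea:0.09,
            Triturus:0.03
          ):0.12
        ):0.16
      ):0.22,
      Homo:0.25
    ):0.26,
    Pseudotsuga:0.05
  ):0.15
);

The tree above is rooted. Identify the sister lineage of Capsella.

Capsella attaches to the tree at the node subtending (Fagus,Capsella).
The other lineage descending from that same node — the sister group — is the single tip Fagus.

Fagus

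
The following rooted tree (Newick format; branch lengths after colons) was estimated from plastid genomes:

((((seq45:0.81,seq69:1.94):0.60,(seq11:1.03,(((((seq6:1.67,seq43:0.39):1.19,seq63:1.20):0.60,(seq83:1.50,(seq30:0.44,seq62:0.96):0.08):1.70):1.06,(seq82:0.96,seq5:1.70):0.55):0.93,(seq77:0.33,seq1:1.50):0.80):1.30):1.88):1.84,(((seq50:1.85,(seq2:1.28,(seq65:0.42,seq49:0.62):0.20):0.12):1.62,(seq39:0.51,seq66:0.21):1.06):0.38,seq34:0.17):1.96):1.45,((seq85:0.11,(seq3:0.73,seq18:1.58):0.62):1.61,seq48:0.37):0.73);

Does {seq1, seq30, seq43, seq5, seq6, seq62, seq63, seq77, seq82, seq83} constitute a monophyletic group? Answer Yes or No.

Yes

The most recent common ancestor of these taxa subtends (((((seq6,seq43),seq63),(seq83,(seq30,seq62))),(seq82,seq5)),(seq77,seq1)).
That clade has exactly 10 tips — every listed taxon and nothing else — so the group is monophyletic.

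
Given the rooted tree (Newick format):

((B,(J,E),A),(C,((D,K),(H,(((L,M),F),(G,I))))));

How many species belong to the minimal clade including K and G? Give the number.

8

The MRCA of K and G is the node subtending ((D,K),(H,(((L,M),F),(G,I)))).
That clade contains 8 terminal taxa: D, F, G, H, I, K, L, M.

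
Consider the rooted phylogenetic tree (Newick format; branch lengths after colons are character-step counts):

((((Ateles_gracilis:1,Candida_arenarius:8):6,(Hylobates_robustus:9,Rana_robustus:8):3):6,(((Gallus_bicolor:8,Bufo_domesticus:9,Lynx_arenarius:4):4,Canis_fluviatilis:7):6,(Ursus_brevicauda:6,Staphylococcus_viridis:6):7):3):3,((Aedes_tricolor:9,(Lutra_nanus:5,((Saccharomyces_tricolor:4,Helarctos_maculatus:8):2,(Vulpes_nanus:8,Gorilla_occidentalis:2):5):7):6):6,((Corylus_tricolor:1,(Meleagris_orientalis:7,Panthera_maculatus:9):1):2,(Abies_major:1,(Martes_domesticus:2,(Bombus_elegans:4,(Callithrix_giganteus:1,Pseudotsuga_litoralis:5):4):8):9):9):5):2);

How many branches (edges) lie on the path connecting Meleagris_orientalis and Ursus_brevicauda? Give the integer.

The MRCA of Meleagris_orientalis and Ursus_brevicauda is the root of the tree.
From Meleagris_orientalis up to that node: 5 branches. From Ursus_brevicauda up to the same node: 4 branches. Total: 5 + 4 = 9.

9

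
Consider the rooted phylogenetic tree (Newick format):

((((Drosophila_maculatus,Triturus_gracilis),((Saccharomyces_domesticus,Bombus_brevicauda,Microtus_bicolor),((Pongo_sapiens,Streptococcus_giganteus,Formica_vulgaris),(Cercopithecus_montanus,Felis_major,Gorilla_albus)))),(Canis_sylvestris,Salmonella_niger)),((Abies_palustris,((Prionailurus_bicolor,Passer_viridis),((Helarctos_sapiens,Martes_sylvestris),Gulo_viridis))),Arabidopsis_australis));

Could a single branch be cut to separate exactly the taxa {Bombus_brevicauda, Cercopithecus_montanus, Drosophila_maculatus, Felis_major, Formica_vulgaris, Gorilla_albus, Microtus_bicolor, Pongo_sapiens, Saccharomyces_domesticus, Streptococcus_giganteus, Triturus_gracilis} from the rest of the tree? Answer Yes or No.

The most recent common ancestor of these taxa subtends ((Drosophila_maculatus,Triturus_gracilis),((Saccharomyces_domesticus,Bombus_brevicauda,Microtus_bicolor),((Pongo_sapiens,Streptococcus_giganteus,Formica_vulgaris),(Cercopithecus_montanus,Felis_major,Gorilla_albus)))).
That clade has exactly 11 tips — every listed taxon and nothing else — so the group is monophyletic.

Yes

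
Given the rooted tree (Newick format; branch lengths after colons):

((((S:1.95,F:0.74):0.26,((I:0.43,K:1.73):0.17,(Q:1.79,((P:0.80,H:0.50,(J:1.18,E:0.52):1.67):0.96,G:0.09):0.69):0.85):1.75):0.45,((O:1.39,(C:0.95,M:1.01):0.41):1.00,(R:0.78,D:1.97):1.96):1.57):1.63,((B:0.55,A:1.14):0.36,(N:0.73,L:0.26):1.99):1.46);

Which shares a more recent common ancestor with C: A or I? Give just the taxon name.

I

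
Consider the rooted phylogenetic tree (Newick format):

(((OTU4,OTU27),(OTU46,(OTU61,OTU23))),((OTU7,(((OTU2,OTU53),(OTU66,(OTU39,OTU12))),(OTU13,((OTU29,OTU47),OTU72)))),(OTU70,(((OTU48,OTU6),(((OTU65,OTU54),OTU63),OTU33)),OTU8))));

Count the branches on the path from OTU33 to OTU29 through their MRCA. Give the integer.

The MRCA of OTU33 and OTU29 is the node subtending ((OTU7,(((OTU2,OTU53),(OTU66,(OTU39,OTU12))),(OTU13,((OTU29,OTU47),OTU72)))),(OTU70,(((OTU48,OTU6),(((OTU65,OTU54),OTU63),OTU33)),OTU8))).
From OTU33 up to that node: 5 branches. From OTU29 up to the same node: 6 branches. Total: 5 + 6 = 11.

11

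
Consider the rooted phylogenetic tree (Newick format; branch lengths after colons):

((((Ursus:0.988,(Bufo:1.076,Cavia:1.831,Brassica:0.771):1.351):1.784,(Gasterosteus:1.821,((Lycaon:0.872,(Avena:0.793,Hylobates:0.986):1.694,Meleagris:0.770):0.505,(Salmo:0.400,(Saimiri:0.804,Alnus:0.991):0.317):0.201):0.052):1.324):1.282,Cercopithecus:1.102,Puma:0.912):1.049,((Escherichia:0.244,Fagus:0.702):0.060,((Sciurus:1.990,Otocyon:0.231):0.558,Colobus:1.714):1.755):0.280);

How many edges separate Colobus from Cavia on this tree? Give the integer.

8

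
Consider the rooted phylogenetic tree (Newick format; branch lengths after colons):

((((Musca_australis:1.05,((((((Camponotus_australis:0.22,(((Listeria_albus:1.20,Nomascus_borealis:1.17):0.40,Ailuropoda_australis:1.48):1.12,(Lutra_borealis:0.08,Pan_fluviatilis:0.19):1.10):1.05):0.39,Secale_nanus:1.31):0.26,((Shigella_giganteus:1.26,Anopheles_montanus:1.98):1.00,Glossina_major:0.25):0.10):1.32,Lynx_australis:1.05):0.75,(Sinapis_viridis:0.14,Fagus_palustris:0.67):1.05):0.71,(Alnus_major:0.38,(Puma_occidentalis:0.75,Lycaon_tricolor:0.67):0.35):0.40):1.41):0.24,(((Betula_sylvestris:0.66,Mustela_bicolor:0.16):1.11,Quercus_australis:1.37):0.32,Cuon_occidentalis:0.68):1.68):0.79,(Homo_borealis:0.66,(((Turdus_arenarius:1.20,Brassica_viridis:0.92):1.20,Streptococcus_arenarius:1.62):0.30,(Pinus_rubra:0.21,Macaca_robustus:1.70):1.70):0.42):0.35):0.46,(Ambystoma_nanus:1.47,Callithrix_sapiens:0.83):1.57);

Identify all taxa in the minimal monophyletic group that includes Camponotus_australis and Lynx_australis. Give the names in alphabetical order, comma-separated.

Ailuropoda_australis, Anopheles_montanus, Camponotus_australis, Glossina_major, Listeria_albus, Lutra_borealis, Lynx_australis, Nomascus_borealis, Pan_fluviatilis, Secale_nanus, Shigella_giganteus

Tracing Camponotus_australis: it sits inside (Camponotus_australis,(((Listeria_albus,Nomascus_borealis),Ailuropoda_australis),(Lutra_borealis,Pan_fluviatilis))).
Tracing Lynx_australis: it sits inside ((((Camponotus_australis,(((Listeria_albus,Nomascus_borealis),Ailuropoda_australis),(Lutra_borealis,Pan_fluviatilis))),Secale_nanus),((Shigella_giganteus,Anopheles_montanus),Glossina_major)),Lynx_australis).
The smallest clade enclosing both is ((((Camponotus_australis,(((Listeria_albus,Nomascus_borealis),Ailuropoda_australis),(Lutra_borealis,Pan_fluviatilis))),Secale_nanus),((Shigella_giganteus,Anopheles_montanus),Glossina_major)),Lynx_australis); the answer is its 11 terminal taxa in alphabetical order.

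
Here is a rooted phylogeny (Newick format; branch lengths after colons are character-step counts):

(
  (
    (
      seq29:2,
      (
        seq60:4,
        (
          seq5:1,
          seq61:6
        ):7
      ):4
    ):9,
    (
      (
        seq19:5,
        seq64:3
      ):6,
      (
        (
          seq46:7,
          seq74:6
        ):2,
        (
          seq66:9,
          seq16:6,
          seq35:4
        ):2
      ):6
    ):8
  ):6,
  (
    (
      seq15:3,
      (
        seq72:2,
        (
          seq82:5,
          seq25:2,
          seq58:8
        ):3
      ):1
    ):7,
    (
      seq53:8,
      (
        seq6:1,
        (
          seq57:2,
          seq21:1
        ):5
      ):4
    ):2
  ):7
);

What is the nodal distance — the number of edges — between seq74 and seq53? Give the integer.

8

The MRCA of seq74 and seq53 is the root of the tree.
From seq74 up to that node: 5 branches. From seq53 up to the same node: 3 branches. Total: 5 + 3 = 8.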